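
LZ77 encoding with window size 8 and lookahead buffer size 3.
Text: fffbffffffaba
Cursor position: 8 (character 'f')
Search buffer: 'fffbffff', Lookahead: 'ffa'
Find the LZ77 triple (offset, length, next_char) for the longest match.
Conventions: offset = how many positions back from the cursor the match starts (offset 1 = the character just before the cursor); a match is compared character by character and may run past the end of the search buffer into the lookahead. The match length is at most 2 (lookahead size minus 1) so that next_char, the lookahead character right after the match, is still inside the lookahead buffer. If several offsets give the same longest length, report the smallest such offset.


Try each offset into the search buffer:
  offset=1 (pos 7, char 'f'): match length 2
  offset=2 (pos 6, char 'f'): match length 2
  offset=3 (pos 5, char 'f'): match length 2
  offset=4 (pos 4, char 'f'): match length 2
  offset=5 (pos 3, char 'b'): match length 0
  offset=6 (pos 2, char 'f'): match length 1
  offset=7 (pos 1, char 'f'): match length 2
  offset=8 (pos 0, char 'f'): match length 2
Longest match has length 2, found at offsets 1, 2, 3, 4, 7, 8; take the smallest, offset 1.
next_char = character at position 8 + 2 = 10 -> 'a'

Best match: offset=1, length=2 (matching 'ff' starting at position 7)
LZ77 triple: (1, 2, 'a')


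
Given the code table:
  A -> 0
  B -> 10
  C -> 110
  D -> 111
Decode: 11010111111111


Decoding:
110 -> C
10 -> B
111 -> D
111 -> D
111 -> D


Result: CBDDD


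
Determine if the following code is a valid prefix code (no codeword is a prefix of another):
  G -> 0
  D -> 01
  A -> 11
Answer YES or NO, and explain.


Checking each pair (does one codeword prefix another?):
  G='0' vs D='01': prefix -- VIOLATION

NO -- this is NOT a valid prefix code. G (0) is a prefix of D (01).


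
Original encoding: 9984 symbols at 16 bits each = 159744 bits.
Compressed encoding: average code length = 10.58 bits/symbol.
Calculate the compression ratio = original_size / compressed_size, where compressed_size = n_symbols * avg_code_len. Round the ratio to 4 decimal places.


original_size = n_symbols * orig_bits = 9984 * 16 = 159744 bits
compressed_size = n_symbols * avg_code_len = 9984 * 10.58 = 105630.72 bits
ratio = original_size / compressed_size = 159744 / 105630.72 = 1.5123

Compression ratio = 1.5123


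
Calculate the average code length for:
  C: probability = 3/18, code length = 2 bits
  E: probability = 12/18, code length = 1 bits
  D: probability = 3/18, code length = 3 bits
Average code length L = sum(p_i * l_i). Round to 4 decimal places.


Weighted contributions p_i * l_i:
  C: (3/18) * 2 = 6/18
  E: (12/18) * 1 = 12/18
  D: (3/18) * 3 = 9/18
Sum = (6 + 12 + 9)/18 = 27/18

L = 27/18 = 1.5000 bits/symbol


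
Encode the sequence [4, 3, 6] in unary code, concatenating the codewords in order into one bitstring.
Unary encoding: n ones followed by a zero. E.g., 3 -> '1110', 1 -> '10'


Encode each number as n ones followed by a terminating 0:
  4 -> 11110 (5 bits)
  3 -> 1110 (4 bits)
  6 -> 1111110 (7 bits)
Total length = 5 + 4 + 7 = 16 bits.

Unary([4, 3, 6]) = 1111011101111110 (16 bits)


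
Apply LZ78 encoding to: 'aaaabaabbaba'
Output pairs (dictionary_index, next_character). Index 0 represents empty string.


LZ78 encoding steps:
Dictionary: {0: ''}
Step 1: w='' (idx 0), next='a' -> output (0, 'a'), add 'a' as idx 1
Step 2: w='a' (idx 1), next='a' -> output (1, 'a'), add 'aa' as idx 2
Step 3: w='a' (idx 1), next='b' -> output (1, 'b'), add 'ab' as idx 3
Step 4: w='aa' (idx 2), next='b' -> output (2, 'b'), add 'aab' as idx 4
Step 5: w='' (idx 0), next='b' -> output (0, 'b'), add 'b' as idx 5
Step 6: w='ab' (idx 3), next='a' -> output (3, 'a'), add 'aba' as idx 6


Encoded: [(0, 'a'), (1, 'a'), (1, 'b'), (2, 'b'), (0, 'b'), (3, 'a')]


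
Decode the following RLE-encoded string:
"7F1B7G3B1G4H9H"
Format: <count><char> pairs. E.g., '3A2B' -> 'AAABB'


Expanding each <count><char> pair:
  7F -> 'FFFFFFF'
  1B -> 'B'
  7G -> 'GGGGGGG'
  3B -> 'BBB'
  1G -> 'G'
  4H -> 'HHHH'
  9H -> 'HHHHHHHHH'

Decoded = FFFFFFFBGGGGGGGBBBGHHHHHHHHHHHHH


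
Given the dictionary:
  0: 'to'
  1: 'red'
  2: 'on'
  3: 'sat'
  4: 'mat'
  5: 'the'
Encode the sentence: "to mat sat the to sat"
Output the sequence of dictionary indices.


Look up each word in the dictionary:
  'to' -> 0
  'mat' -> 4
  'sat' -> 3
  'the' -> 5
  'to' -> 0
  'sat' -> 3

Encoded: [0, 4, 3, 5, 0, 3]


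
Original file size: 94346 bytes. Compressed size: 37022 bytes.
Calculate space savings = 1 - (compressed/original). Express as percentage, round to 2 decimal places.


ratio = compressed/original = 37022/94346 = 0.392407
savings = 1 - ratio = 1 - 0.392407 = 0.607593
as a percentage: 0.607593 * 100 = 60.76%

Space savings = 1 - 37022/94346 = 60.76%


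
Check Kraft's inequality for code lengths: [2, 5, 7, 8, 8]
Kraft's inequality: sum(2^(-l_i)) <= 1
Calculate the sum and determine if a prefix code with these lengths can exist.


Sum = 2^(-2) + 2^(-5) + 2^(-7) + 2^(-8) + 2^(-8)
    = 0.25 + 0.03125 + 0.0078125 + 0.00390625 + 0.00390625
    = 76/256 = 0.296875
Since 0.296875 <= 1, Kraft's inequality IS satisfied.
A prefix code with these lengths CAN exist.

Kraft sum = 0.296875. Satisfied.


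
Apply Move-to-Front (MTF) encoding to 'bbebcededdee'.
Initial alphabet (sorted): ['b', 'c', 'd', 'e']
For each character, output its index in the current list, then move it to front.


MTF encoding:
'b': index 0 in ['b', 'c', 'd', 'e'] -> ['b', 'c', 'd', 'e']
'b': index 0 in ['b', 'c', 'd', 'e'] -> ['b', 'c', 'd', 'e']
'e': index 3 in ['b', 'c', 'd', 'e'] -> ['e', 'b', 'c', 'd']
'b': index 1 in ['e', 'b', 'c', 'd'] -> ['b', 'e', 'c', 'd']
'c': index 2 in ['b', 'e', 'c', 'd'] -> ['c', 'b', 'e', 'd']
'e': index 2 in ['c', 'b', 'e', 'd'] -> ['e', 'c', 'b', 'd']
'd': index 3 in ['e', 'c', 'b', 'd'] -> ['d', 'e', 'c', 'b']
'e': index 1 in ['d', 'e', 'c', 'b'] -> ['e', 'd', 'c', 'b']
'd': index 1 in ['e', 'd', 'c', 'b'] -> ['d', 'e', 'c', 'b']
'd': index 0 in ['d', 'e', 'c', 'b'] -> ['d', 'e', 'c', 'b']
'e': index 1 in ['d', 'e', 'c', 'b'] -> ['e', 'd', 'c', 'b']
'e': index 0 in ['e', 'd', 'c', 'b'] -> ['e', 'd', 'c', 'b']


Output: [0, 0, 3, 1, 2, 2, 3, 1, 1, 0, 1, 0]


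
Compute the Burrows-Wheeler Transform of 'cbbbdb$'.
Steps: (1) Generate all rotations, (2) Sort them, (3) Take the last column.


Rotations (sorted):
  0: $cbbbdb -> last char: b
  1: b$cbbbd -> last char: d
  2: bbbdb$c -> last char: c
  3: bbdb$cb -> last char: b
  4: bdb$cbb -> last char: b
  5: cbbbdb$ -> last char: $
  6: db$cbbb -> last char: b


BWT = bdcbb$b


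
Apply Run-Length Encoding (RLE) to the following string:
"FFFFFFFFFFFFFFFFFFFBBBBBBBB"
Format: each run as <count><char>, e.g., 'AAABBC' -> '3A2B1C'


Scanning runs left to right:
  i=0: run of 'F' x 19 -> '19F'
  i=19: run of 'B' x 8 -> '8B'

RLE = 19F8B


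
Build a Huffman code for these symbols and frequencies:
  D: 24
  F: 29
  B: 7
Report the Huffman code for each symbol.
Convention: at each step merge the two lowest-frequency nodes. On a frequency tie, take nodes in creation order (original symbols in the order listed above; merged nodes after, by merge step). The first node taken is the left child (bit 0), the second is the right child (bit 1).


Huffman tree construction:
Step 1: Merge B(7) + D(24) = 31
Step 2: Merge F(29) + (B+D)(31) = 60
Read each symbol's code off the tree from the root (left child = 0, right child = 1).

Codes:
  D: 11 (length 2)
  F: 0 (length 1)
  B: 10 (length 2)
Average code length: 91/60 = 1.5167 bits/symbol


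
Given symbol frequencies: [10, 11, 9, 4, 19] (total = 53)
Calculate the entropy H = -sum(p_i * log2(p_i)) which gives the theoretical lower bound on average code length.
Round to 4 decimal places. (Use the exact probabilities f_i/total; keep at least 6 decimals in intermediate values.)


Per-symbol terms -p_i * log2(p_i) with p_i = f_i/53:
  p = 10/53 = 0.188679: log2(p) = -2.405992, -p*log2(p) = 0.453961
  p = 11/53 = 0.207547: log2(p) = -2.268489, -p*log2(p) = 0.470818
  p = 9/53 = 0.169811: log2(p) = -2.557995, -p*log2(p) = 0.434377
  p = 4/53 = 0.075472: log2(p) = -3.727920, -p*log2(p) = 0.281352
  p = 19/53 = 0.358491: log2(p) = -1.479993, -p*log2(p) = 0.530564
H = 0.453961 + 0.470818 + 0.434377 + 0.281352 + 0.530564 = 2.171072

H = 2.1711 bits/symbol


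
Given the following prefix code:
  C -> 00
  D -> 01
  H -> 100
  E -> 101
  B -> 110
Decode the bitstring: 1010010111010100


Decoding step by step:
Bits 101 -> E
Bits 00 -> C
Bits 101 -> E
Bits 110 -> B
Bits 101 -> E
Bits 00 -> C


Decoded message: ECEBEC


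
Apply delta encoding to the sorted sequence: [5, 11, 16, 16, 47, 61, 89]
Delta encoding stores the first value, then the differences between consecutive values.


First value: 5
Deltas:
  11 - 5 = 6
  16 - 11 = 5
  16 - 16 = 0
  47 - 16 = 31
  61 - 47 = 14
  89 - 61 = 28


Delta encoded: [5, 6, 5, 0, 31, 14, 28]


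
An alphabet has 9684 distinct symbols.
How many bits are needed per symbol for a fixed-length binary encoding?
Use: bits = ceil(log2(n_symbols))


log2(9684) = 13.2414
Bracket: 2^13 = 8192 < 9684 <= 2^14 = 16384
So ceil(log2(9684)) = 14

bits = ceil(log2(9684)) = ceil(13.2414) = 14 bits


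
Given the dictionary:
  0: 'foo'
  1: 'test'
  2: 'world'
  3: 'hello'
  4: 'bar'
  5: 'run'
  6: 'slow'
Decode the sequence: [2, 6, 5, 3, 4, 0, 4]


Look up each index in the dictionary:
  2 -> 'world'
  6 -> 'slow'
  5 -> 'run'
  3 -> 'hello'
  4 -> 'bar'
  0 -> 'foo'
  4 -> 'bar'

Decoded: "world slow run hello bar foo bar"


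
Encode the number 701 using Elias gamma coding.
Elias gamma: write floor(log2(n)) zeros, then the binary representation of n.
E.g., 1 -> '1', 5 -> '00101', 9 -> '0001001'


num_bits = floor(log2(701)) + 1 = 10
leading_zeros = num_bits - 1 = 9
binary(701) = 1010111101

Elias gamma(701) = '000000000' + '1010111101' = 0000000001010111101 (19 bits)


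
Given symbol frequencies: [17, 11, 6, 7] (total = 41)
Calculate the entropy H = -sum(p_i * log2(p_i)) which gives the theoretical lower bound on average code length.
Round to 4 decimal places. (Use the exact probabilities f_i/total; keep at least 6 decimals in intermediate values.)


Per-symbol terms -p_i * log2(p_i) with p_i = f_i/41:
  p = 17/41 = 0.414634: log2(p) = -1.270089, -p*log2(p) = 0.526622
  p = 11/41 = 0.268293: log2(p) = -1.898120, -p*log2(p) = 0.509252
  p = 6/41 = 0.146341: log2(p) = -2.772590, -p*log2(p) = 0.405745
  p = 7/41 = 0.170732: log2(p) = -2.550197, -p*log2(p) = 0.435400
H = 0.526622 + 0.509252 + 0.405745 + 0.435400 = 1.877019

H = 1.877 bits/symbol


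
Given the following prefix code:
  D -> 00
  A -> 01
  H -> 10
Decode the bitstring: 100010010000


Decoding step by step:
Bits 10 -> H
Bits 00 -> D
Bits 10 -> H
Bits 01 -> A
Bits 00 -> D
Bits 00 -> D


Decoded message: HDHADD


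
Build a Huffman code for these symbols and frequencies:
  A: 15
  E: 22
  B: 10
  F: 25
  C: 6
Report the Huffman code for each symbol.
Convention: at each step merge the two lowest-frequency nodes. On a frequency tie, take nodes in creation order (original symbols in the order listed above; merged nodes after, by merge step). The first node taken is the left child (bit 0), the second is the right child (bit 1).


Huffman tree construction:
Step 1: Merge C(6) + B(10) = 16
Step 2: Merge A(15) + (C+B)(16) = 31
Step 3: Merge E(22) + F(25) = 47
Step 4: Merge (A+(C+B))(31) + (E+F)(47) = 78
Read each symbol's code off the tree from the root (left child = 0, right child = 1).

Codes:
  A: 00 (length 2)
  E: 10 (length 2)
  B: 011 (length 3)
  F: 11 (length 2)
  C: 010 (length 3)
Average code length: 172/78 = 2.2051 bits/symbol


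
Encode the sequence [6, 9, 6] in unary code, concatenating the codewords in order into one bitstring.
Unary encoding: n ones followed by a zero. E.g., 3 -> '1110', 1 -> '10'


Encode each number as n ones followed by a terminating 0:
  6 -> 1111110 (7 bits)
  9 -> 1111111110 (10 bits)
  6 -> 1111110 (7 bits)
Total length = 7 + 10 + 7 = 24 bits.

Unary([6, 9, 6]) = 111111011111111101111110 (24 bits)


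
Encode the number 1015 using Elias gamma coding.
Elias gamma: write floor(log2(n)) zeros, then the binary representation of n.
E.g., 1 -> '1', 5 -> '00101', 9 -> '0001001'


num_bits = floor(log2(1015)) + 1 = 10
leading_zeros = num_bits - 1 = 9
binary(1015) = 1111110111

Elias gamma(1015) = '000000000' + '1111110111' = 0000000001111110111 (19 bits)


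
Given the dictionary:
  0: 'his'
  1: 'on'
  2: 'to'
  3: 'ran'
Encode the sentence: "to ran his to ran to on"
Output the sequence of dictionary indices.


Look up each word in the dictionary:
  'to' -> 2
  'ran' -> 3
  'his' -> 0
  'to' -> 2
  'ran' -> 3
  'to' -> 2
  'on' -> 1

Encoded: [2, 3, 0, 2, 3, 2, 1]


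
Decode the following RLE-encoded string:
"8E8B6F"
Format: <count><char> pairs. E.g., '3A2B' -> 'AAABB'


Expanding each <count><char> pair:
  8E -> 'EEEEEEEE'
  8B -> 'BBBBBBBB'
  6F -> 'FFFFFF'

Decoded = EEEEEEEEBBBBBBBBFFFFFF


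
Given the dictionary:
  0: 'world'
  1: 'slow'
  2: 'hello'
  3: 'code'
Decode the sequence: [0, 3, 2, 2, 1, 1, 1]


Look up each index in the dictionary:
  0 -> 'world'
  3 -> 'code'
  2 -> 'hello'
  2 -> 'hello'
  1 -> 'slow'
  1 -> 'slow'
  1 -> 'slow'

Decoded: "world code hello hello slow slow slow"


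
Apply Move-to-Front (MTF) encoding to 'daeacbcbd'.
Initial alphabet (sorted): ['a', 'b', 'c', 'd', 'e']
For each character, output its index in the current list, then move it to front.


MTF encoding:
'd': index 3 in ['a', 'b', 'c', 'd', 'e'] -> ['d', 'a', 'b', 'c', 'e']
'a': index 1 in ['d', 'a', 'b', 'c', 'e'] -> ['a', 'd', 'b', 'c', 'e']
'e': index 4 in ['a', 'd', 'b', 'c', 'e'] -> ['e', 'a', 'd', 'b', 'c']
'a': index 1 in ['e', 'a', 'd', 'b', 'c'] -> ['a', 'e', 'd', 'b', 'c']
'c': index 4 in ['a', 'e', 'd', 'b', 'c'] -> ['c', 'a', 'e', 'd', 'b']
'b': index 4 in ['c', 'a', 'e', 'd', 'b'] -> ['b', 'c', 'a', 'e', 'd']
'c': index 1 in ['b', 'c', 'a', 'e', 'd'] -> ['c', 'b', 'a', 'e', 'd']
'b': index 1 in ['c', 'b', 'a', 'e', 'd'] -> ['b', 'c', 'a', 'e', 'd']
'd': index 4 in ['b', 'c', 'a', 'e', 'd'] -> ['d', 'b', 'c', 'a', 'e']


Output: [3, 1, 4, 1, 4, 4, 1, 1, 4]


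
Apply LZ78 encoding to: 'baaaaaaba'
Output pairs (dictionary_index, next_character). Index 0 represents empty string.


LZ78 encoding steps:
Dictionary: {0: ''}
Step 1: w='' (idx 0), next='b' -> output (0, 'b'), add 'b' as idx 1
Step 2: w='' (idx 0), next='a' -> output (0, 'a'), add 'a' as idx 2
Step 3: w='a' (idx 2), next='a' -> output (2, 'a'), add 'aa' as idx 3
Step 4: w='aa' (idx 3), next='a' -> output (3, 'a'), add 'aaa' as idx 4
Step 5: w='b' (idx 1), next='a' -> output (1, 'a'), add 'ba' as idx 5


Encoded: [(0, 'b'), (0, 'a'), (2, 'a'), (3, 'a'), (1, 'a')]


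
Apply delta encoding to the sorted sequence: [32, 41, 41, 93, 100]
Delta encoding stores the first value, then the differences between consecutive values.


First value: 32
Deltas:
  41 - 32 = 9
  41 - 41 = 0
  93 - 41 = 52
  100 - 93 = 7


Delta encoded: [32, 9, 0, 52, 7]


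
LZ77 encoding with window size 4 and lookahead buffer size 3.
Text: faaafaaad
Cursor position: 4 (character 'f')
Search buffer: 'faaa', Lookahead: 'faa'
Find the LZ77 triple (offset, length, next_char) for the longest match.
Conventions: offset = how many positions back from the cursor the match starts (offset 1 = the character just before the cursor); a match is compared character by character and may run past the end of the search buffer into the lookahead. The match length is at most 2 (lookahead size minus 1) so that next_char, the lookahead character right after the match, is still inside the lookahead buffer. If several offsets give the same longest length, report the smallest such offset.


Try each offset into the search buffer:
  offset=1 (pos 3, char 'a'): match length 0
  offset=2 (pos 2, char 'a'): match length 0
  offset=3 (pos 1, char 'a'): match length 0
  offset=4 (pos 0, char 'f'): match length 2
Longest match has length 2 at offset 4.
next_char = character at position 4 + 2 = 6 -> 'a'

Best match: offset=4, length=2 (matching 'fa' starting at position 0)
LZ77 triple: (4, 2, 'a')


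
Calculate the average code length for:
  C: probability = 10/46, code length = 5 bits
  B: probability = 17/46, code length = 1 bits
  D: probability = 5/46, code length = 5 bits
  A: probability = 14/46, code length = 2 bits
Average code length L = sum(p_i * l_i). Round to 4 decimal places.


Weighted contributions p_i * l_i:
  C: (10/46) * 5 = 50/46
  B: (17/46) * 1 = 17/46
  D: (5/46) * 5 = 25/46
  A: (14/46) * 2 = 28/46
Sum = (50 + 17 + 25 + 28)/46 = 120/46

L = 120/46 = 2.6087 bits/symbol


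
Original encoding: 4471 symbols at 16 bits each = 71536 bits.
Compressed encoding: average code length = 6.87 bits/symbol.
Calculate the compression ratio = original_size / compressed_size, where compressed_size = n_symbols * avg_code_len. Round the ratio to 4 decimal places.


original_size = n_symbols * orig_bits = 4471 * 16 = 71536 bits
compressed_size = n_symbols * avg_code_len = 4471 * 6.87 = 30715.77 bits
ratio = original_size / compressed_size = 71536 / 30715.77 = 2.329

Compression ratio = 2.329


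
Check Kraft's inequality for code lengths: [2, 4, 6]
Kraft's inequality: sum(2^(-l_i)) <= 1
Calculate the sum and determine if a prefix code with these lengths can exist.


Sum = 2^(-2) + 2^(-4) + 2^(-6)
    = 0.25 + 0.0625 + 0.015625
    = 21/64 = 0.328125
Since 0.328125 <= 1, Kraft's inequality IS satisfied.
A prefix code with these lengths CAN exist.

Kraft sum = 0.328125. Satisfied.


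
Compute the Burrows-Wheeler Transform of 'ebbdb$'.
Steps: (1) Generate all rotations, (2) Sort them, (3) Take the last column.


Rotations (sorted):
  0: $ebbdb -> last char: b
  1: b$ebbd -> last char: d
  2: bbdb$e -> last char: e
  3: bdb$eb -> last char: b
  4: db$ebb -> last char: b
  5: ebbdb$ -> last char: $


BWT = bdebb$


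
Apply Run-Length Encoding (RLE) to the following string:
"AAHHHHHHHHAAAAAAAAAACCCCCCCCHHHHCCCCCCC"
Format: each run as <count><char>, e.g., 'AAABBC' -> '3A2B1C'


Scanning runs left to right:
  i=0: run of 'A' x 2 -> '2A'
  i=2: run of 'H' x 8 -> '8H'
  i=10: run of 'A' x 10 -> '10A'
  i=20: run of 'C' x 8 -> '8C'
  i=28: run of 'H' x 4 -> '4H'
  i=32: run of 'C' x 7 -> '7C'

RLE = 2A8H10A8C4H7C


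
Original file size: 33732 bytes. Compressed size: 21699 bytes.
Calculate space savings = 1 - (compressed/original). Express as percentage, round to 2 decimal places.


ratio = compressed/original = 21699/33732 = 0.643276
savings = 1 - ratio = 1 - 0.643276 = 0.356724
as a percentage: 0.356724 * 100 = 35.67%

Space savings = 1 - 21699/33732 = 35.67%


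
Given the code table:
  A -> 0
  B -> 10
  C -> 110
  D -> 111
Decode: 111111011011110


Decoding:
111 -> D
111 -> D
0 -> A
110 -> C
111 -> D
10 -> B


Result: DDACDB


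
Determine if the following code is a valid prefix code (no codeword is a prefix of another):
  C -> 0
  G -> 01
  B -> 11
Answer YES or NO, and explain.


Checking each pair (does one codeword prefix another?):
  C='0' vs G='01': prefix -- VIOLATION

NO -- this is NOT a valid prefix code. C (0) is a prefix of G (01).


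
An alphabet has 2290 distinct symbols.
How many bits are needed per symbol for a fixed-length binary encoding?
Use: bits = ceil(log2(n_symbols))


log2(2290) = 11.1611
Bracket: 2^11 = 2048 < 2290 <= 2^12 = 4096
So ceil(log2(2290)) = 12

bits = ceil(log2(2290)) = ceil(11.1611) = 12 bits


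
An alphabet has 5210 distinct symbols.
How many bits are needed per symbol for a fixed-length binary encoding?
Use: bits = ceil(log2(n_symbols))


log2(5210) = 12.3471
Bracket: 2^12 = 4096 < 5210 <= 2^13 = 8192
So ceil(log2(5210)) = 13

bits = ceil(log2(5210)) = ceil(12.3471) = 13 bits


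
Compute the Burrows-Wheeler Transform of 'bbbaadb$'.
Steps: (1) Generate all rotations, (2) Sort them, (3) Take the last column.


Rotations (sorted):
  0: $bbbaadb -> last char: b
  1: aadb$bbb -> last char: b
  2: adb$bbba -> last char: a
  3: b$bbbaad -> last char: d
  4: baadb$bb -> last char: b
  5: bbaadb$b -> last char: b
  6: bbbaadb$ -> last char: $
  7: db$bbbaa -> last char: a


BWT = bbadbb$a


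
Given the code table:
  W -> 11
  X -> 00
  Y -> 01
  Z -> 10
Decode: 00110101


Decoding:
00 -> X
11 -> W
01 -> Y
01 -> Y


Result: XWYY


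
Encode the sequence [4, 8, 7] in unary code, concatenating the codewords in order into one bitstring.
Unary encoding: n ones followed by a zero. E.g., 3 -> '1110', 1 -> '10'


Encode each number as n ones followed by a terminating 0:
  4 -> 11110 (5 bits)
  8 -> 111111110 (9 bits)
  7 -> 11111110 (8 bits)
Total length = 5 + 9 + 8 = 22 bits.

Unary([4, 8, 7]) = 1111011111111011111110 (22 bits)


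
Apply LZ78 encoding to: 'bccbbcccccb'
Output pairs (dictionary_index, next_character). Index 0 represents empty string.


LZ78 encoding steps:
Dictionary: {0: ''}
Step 1: w='' (idx 0), next='b' -> output (0, 'b'), add 'b' as idx 1
Step 2: w='' (idx 0), next='c' -> output (0, 'c'), add 'c' as idx 2
Step 3: w='c' (idx 2), next='b' -> output (2, 'b'), add 'cb' as idx 3
Step 4: w='b' (idx 1), next='c' -> output (1, 'c'), add 'bc' as idx 4
Step 5: w='c' (idx 2), next='c' -> output (2, 'c'), add 'cc' as idx 5
Step 6: w='cc' (idx 5), next='b' -> output (5, 'b'), add 'ccb' as idx 6


Encoded: [(0, 'b'), (0, 'c'), (2, 'b'), (1, 'c'), (2, 'c'), (5, 'b')]


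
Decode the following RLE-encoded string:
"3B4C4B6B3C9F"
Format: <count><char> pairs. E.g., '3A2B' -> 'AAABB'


Expanding each <count><char> pair:
  3B -> 'BBB'
  4C -> 'CCCC'
  4B -> 'BBBB'
  6B -> 'BBBBBB'
  3C -> 'CCC'
  9F -> 'FFFFFFFFF'

Decoded = BBBCCCCBBBBBBBBBBCCCFFFFFFFFF


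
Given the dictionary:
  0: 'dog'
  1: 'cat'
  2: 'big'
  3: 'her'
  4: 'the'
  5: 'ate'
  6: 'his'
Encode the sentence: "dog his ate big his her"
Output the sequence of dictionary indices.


Look up each word in the dictionary:
  'dog' -> 0
  'his' -> 6
  'ate' -> 5
  'big' -> 2
  'his' -> 6
  'her' -> 3

Encoded: [0, 6, 5, 2, 6, 3]


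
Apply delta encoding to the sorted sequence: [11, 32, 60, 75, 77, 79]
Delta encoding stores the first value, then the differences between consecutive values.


First value: 11
Deltas:
  32 - 11 = 21
  60 - 32 = 28
  75 - 60 = 15
  77 - 75 = 2
  79 - 77 = 2


Delta encoded: [11, 21, 28, 15, 2, 2]


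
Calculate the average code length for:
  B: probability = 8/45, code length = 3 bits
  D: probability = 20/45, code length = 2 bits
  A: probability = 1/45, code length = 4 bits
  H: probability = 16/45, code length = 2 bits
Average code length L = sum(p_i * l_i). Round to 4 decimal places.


Weighted contributions p_i * l_i:
  B: (8/45) * 3 = 24/45
  D: (20/45) * 2 = 40/45
  A: (1/45) * 4 = 4/45
  H: (16/45) * 2 = 32/45
Sum = (24 + 40 + 4 + 32)/45 = 100/45

L = 100/45 = 2.2222 bits/symbol


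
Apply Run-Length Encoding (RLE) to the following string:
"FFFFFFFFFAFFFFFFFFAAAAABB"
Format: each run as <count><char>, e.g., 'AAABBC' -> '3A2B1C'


Scanning runs left to right:
  i=0: run of 'F' x 9 -> '9F'
  i=9: run of 'A' x 1 -> '1A'
  i=10: run of 'F' x 8 -> '8F'
  i=18: run of 'A' x 5 -> '5A'
  i=23: run of 'B' x 2 -> '2B'

RLE = 9F1A8F5A2B


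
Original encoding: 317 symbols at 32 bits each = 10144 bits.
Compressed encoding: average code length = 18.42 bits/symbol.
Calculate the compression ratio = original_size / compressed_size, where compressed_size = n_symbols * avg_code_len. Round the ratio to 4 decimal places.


original_size = n_symbols * orig_bits = 317 * 32 = 10144 bits
compressed_size = n_symbols * avg_code_len = 317 * 18.42 = 5839.14 bits
ratio = original_size / compressed_size = 10144 / 5839.14 = 1.7372

Compression ratio = 1.7372


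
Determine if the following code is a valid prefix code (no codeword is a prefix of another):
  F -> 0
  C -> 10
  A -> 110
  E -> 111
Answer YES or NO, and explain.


Checking each pair (does one codeword prefix another?):
  F='0' vs C='10': no prefix
  F='0' vs A='110': no prefix
  F='0' vs E='111': no prefix
  C='10' vs F='0': no prefix
  C='10' vs A='110': no prefix
  C='10' vs E='111': no prefix
  A='110' vs F='0': no prefix
  A='110' vs C='10': no prefix
  A='110' vs E='111': no prefix
  E='111' vs F='0': no prefix
  E='111' vs C='10': no prefix
  E='111' vs A='110': no prefix
No violation found over all pairs.

YES -- this is a valid prefix code. No codeword is a prefix of any other codeword.


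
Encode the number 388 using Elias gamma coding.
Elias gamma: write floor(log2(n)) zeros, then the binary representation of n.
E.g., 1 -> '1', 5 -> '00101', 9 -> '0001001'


num_bits = floor(log2(388)) + 1 = 9
leading_zeros = num_bits - 1 = 8
binary(388) = 110000100

Elias gamma(388) = '00000000' + '110000100' = 00000000110000100 (17 bits)


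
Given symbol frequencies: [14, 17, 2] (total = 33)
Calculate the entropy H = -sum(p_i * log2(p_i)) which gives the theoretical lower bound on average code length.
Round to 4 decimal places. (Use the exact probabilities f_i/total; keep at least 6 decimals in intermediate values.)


Per-symbol terms -p_i * log2(p_i) with p_i = f_i/33:
  p = 14/33 = 0.424242: log2(p) = -1.237039, -p*log2(p) = 0.524805
  p = 17/33 = 0.515152: log2(p) = -0.956931, -p*log2(p) = 0.492965
  p = 2/33 = 0.060606: log2(p) = -4.044394, -p*log2(p) = 0.245115
H = 0.524805 + 0.492965 + 0.245115 = 1.262885

H = 1.2629 bits/symbol


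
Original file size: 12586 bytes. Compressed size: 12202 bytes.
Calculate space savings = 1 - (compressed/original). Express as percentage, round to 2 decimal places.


ratio = compressed/original = 12202/12586 = 0.96949
savings = 1 - ratio = 1 - 0.96949 = 0.03051
as a percentage: 0.03051 * 100 = 3.05%

Space savings = 1 - 12202/12586 = 3.05%


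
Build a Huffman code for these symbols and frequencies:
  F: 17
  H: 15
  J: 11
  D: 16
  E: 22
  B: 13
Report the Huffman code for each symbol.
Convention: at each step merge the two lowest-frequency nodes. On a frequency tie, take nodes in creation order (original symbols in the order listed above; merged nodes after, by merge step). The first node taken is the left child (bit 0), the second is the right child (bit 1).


Huffman tree construction:
Step 1: Merge J(11) + B(13) = 24
Step 2: Merge H(15) + D(16) = 31
Step 3: Merge F(17) + E(22) = 39
Step 4: Merge (J+B)(24) + (H+D)(31) = 55
Step 5: Merge (F+E)(39) + ((J+B)+(H+D))(55) = 94
Read each symbol's code off the tree from the root (left child = 0, right child = 1).

Codes:
  F: 00 (length 2)
  H: 110 (length 3)
  J: 100 (length 3)
  D: 111 (length 3)
  E: 01 (length 2)
  B: 101 (length 3)
Average code length: 243/94 = 2.5851 bits/symbol


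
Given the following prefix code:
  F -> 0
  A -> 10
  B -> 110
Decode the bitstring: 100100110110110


Decoding step by step:
Bits 10 -> A
Bits 0 -> F
Bits 10 -> A
Bits 0 -> F
Bits 110 -> B
Bits 110 -> B
Bits 110 -> B


Decoded message: AFAFBBB


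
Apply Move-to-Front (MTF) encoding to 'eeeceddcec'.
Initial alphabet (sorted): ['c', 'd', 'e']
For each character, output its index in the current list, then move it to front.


MTF encoding:
'e': index 2 in ['c', 'd', 'e'] -> ['e', 'c', 'd']
'e': index 0 in ['e', 'c', 'd'] -> ['e', 'c', 'd']
'e': index 0 in ['e', 'c', 'd'] -> ['e', 'c', 'd']
'c': index 1 in ['e', 'c', 'd'] -> ['c', 'e', 'd']
'e': index 1 in ['c', 'e', 'd'] -> ['e', 'c', 'd']
'd': index 2 in ['e', 'c', 'd'] -> ['d', 'e', 'c']
'd': index 0 in ['d', 'e', 'c'] -> ['d', 'e', 'c']
'c': index 2 in ['d', 'e', 'c'] -> ['c', 'd', 'e']
'e': index 2 in ['c', 'd', 'e'] -> ['e', 'c', 'd']
'c': index 1 in ['e', 'c', 'd'] -> ['c', 'e', 'd']


Output: [2, 0, 0, 1, 1, 2, 0, 2, 2, 1]


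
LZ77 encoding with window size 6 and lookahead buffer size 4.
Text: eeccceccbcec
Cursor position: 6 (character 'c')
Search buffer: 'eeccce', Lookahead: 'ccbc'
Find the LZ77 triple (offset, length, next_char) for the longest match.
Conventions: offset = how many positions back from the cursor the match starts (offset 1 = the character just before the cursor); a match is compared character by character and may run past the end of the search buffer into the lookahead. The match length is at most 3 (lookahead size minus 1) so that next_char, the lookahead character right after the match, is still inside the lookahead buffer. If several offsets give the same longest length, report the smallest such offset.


Try each offset into the search buffer:
  offset=1 (pos 5, char 'e'): match length 0
  offset=2 (pos 4, char 'c'): match length 1
  offset=3 (pos 3, char 'c'): match length 2
  offset=4 (pos 2, char 'c'): match length 2
  offset=5 (pos 1, char 'e'): match length 0
  offset=6 (pos 0, char 'e'): match length 0
Longest match has length 2, found at offsets 3, 4; take the smallest, offset 3.
next_char = character at position 6 + 2 = 8 -> 'b'

Best match: offset=3, length=2 (matching 'cc' starting at position 3)
LZ77 triple: (3, 2, 'b')


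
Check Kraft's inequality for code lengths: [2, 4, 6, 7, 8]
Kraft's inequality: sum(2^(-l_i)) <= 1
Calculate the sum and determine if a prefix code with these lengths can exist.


Sum = 2^(-2) + 2^(-4) + 2^(-6) + 2^(-7) + 2^(-8)
    = 0.25 + 0.0625 + 0.015625 + 0.0078125 + 0.00390625
    = 87/256 = 0.33984375
Since 0.33984375 <= 1, Kraft's inequality IS satisfied.
A prefix code with these lengths CAN exist.

Kraft sum = 0.33984375. Satisfied.


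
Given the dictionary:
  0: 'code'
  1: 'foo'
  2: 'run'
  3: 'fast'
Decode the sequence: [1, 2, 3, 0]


Look up each index in the dictionary:
  1 -> 'foo'
  2 -> 'run'
  3 -> 'fast'
  0 -> 'code'

Decoded: "foo run fast code"


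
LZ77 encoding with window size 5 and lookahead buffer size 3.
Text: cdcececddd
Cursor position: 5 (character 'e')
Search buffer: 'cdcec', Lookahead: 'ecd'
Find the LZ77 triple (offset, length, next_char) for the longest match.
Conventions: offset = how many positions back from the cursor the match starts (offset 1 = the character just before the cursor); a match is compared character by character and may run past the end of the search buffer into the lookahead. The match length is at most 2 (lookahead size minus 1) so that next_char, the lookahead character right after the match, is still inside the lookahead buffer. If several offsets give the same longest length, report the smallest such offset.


Try each offset into the search buffer:
  offset=1 (pos 4, char 'c'): match length 0
  offset=2 (pos 3, char 'e'): match length 2
  offset=3 (pos 2, char 'c'): match length 0
  offset=4 (pos 1, char 'd'): match length 0
  offset=5 (pos 0, char 'c'): match length 0
Longest match has length 2 at offset 2.
next_char = character at position 5 + 2 = 7 -> 'd'

Best match: offset=2, length=2 (matching 'ec' starting at position 3)
LZ77 triple: (2, 2, 'd')


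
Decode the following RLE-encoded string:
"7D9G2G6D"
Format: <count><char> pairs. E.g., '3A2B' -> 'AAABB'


Expanding each <count><char> pair:
  7D -> 'DDDDDDD'
  9G -> 'GGGGGGGGG'
  2G -> 'GG'
  6D -> 'DDDDDD'

Decoded = DDDDDDDGGGGGGGGGGGDDDDDD


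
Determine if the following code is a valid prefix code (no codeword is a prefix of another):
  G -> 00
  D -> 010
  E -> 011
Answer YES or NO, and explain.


Checking each pair (does one codeword prefix another?):
  G='00' vs D='010': no prefix
  G='00' vs E='011': no prefix
  D='010' vs G='00': no prefix
  D='010' vs E='011': no prefix
  E='011' vs G='00': no prefix
  E='011' vs D='010': no prefix
No violation found over all pairs.

YES -- this is a valid prefix code. No codeword is a prefix of any other codeword.


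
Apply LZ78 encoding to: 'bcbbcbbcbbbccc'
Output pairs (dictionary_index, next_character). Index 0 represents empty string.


LZ78 encoding steps:
Dictionary: {0: ''}
Step 1: w='' (idx 0), next='b' -> output (0, 'b'), add 'b' as idx 1
Step 2: w='' (idx 0), next='c' -> output (0, 'c'), add 'c' as idx 2
Step 3: w='b' (idx 1), next='b' -> output (1, 'b'), add 'bb' as idx 3
Step 4: w='c' (idx 2), next='b' -> output (2, 'b'), add 'cb' as idx 4
Step 5: w='b' (idx 1), next='c' -> output (1, 'c'), add 'bc' as idx 5
Step 6: w='bb' (idx 3), next='b' -> output (3, 'b'), add 'bbb' as idx 6
Step 7: w='c' (idx 2), next='c' -> output (2, 'c'), add 'cc' as idx 7
Step 8: w='c' (idx 2), end of input -> output (2, '')


Encoded: [(0, 'b'), (0, 'c'), (1, 'b'), (2, 'b'), (1, 'c'), (3, 'b'), (2, 'c'), (2, '')]


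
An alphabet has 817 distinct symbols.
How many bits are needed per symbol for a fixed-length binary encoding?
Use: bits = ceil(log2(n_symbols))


log2(817) = 9.6742
Bracket: 2^9 = 512 < 817 <= 2^10 = 1024
So ceil(log2(817)) = 10

bits = ceil(log2(817)) = ceil(9.6742) = 10 bits


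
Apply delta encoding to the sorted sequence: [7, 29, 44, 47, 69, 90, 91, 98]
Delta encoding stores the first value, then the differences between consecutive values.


First value: 7
Deltas:
  29 - 7 = 22
  44 - 29 = 15
  47 - 44 = 3
  69 - 47 = 22
  90 - 69 = 21
  91 - 90 = 1
  98 - 91 = 7


Delta encoded: [7, 22, 15, 3, 22, 21, 1, 7]


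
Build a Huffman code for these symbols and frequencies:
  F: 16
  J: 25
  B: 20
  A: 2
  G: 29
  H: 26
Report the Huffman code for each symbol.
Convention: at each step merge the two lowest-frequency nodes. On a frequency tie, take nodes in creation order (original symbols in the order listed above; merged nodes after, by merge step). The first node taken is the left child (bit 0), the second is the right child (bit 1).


Huffman tree construction:
Step 1: Merge A(2) + F(16) = 18
Step 2: Merge (A+F)(18) + B(20) = 38
Step 3: Merge J(25) + H(26) = 51
Step 4: Merge G(29) + ((A+F)+B)(38) = 67
Step 5: Merge (J+H)(51) + (G+((A+F)+B))(67) = 118
Read each symbol's code off the tree from the root (left child = 0, right child = 1).

Codes:
  F: 1101 (length 4)
  J: 00 (length 2)
  B: 111 (length 3)
  A: 1100 (length 4)
  G: 10 (length 2)
  H: 01 (length 2)
Average code length: 292/118 = 2.4746 bits/symbol


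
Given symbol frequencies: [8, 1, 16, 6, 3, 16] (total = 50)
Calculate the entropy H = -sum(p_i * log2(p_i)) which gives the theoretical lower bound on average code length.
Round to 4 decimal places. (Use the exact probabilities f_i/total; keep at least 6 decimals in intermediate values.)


Per-symbol terms -p_i * log2(p_i) with p_i = f_i/50:
  p = 8/50 = 0.160000: log2(p) = -2.643856, -p*log2(p) = 0.423017
  p = 1/50 = 0.020000: log2(p) = -5.643856, -p*log2(p) = 0.112877
  p = 16/50 = 0.320000: log2(p) = -1.643856, -p*log2(p) = 0.526034
  p = 6/50 = 0.120000: log2(p) = -3.058894, -p*log2(p) = 0.367067
  p = 3/50 = 0.060000: log2(p) = -4.058894, -p*log2(p) = 0.243534
  p = 16/50 = 0.320000: log2(p) = -1.643856, -p*log2(p) = 0.526034
H = 0.423017 + 0.112877 + 0.526034 + 0.367067 + 0.243534 + 0.526034 = 2.198563

H = 2.1986 bits/symbol


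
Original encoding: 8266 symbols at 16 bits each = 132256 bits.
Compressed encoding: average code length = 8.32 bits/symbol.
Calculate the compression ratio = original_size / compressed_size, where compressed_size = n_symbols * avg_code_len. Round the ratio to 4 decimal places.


original_size = n_symbols * orig_bits = 8266 * 16 = 132256 bits
compressed_size = n_symbols * avg_code_len = 8266 * 8.32 = 68773.12 bits
ratio = original_size / compressed_size = 132256 / 68773.12 = 1.9231

Compression ratio = 1.9231


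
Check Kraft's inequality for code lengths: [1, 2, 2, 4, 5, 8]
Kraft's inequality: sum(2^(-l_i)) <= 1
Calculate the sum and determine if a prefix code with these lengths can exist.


Sum = 2^(-1) + 2^(-2) + 2^(-2) + 2^(-4) + 2^(-5) + 2^(-8)
    = 0.5 + 0.25 + 0.25 + 0.0625 + 0.03125 + 0.00390625
    = 281/256 = 1.09765625
Since 1.09765625 > 1, Kraft's inequality is NOT satisfied.
A prefix code with these lengths CANNOT exist.

Kraft sum = 1.09765625. Not satisfied.


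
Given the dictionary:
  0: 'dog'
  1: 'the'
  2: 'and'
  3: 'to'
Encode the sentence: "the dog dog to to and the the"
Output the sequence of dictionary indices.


Look up each word in the dictionary:
  'the' -> 1
  'dog' -> 0
  'dog' -> 0
  'to' -> 3
  'to' -> 3
  'and' -> 2
  'the' -> 1
  'the' -> 1

Encoded: [1, 0, 0, 3, 3, 2, 1, 1]


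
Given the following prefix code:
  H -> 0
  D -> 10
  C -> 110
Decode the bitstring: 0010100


Decoding step by step:
Bits 0 -> H
Bits 0 -> H
Bits 10 -> D
Bits 10 -> D
Bits 0 -> H


Decoded message: HHDDH


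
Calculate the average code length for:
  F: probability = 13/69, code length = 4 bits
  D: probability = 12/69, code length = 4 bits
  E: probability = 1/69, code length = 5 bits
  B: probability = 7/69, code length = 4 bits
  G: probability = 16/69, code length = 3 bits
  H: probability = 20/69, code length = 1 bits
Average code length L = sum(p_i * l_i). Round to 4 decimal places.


Weighted contributions p_i * l_i:
  F: (13/69) * 4 = 52/69
  D: (12/69) * 4 = 48/69
  E: (1/69) * 5 = 5/69
  B: (7/69) * 4 = 28/69
  G: (16/69) * 3 = 48/69
  H: (20/69) * 1 = 20/69
Sum = (52 + 48 + 5 + 28 + 48 + 20)/69 = 201/69

L = 201/69 = 2.9130 bits/symbol


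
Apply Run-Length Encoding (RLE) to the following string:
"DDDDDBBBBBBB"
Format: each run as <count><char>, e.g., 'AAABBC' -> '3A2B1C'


Scanning runs left to right:
  i=0: run of 'D' x 5 -> '5D'
  i=5: run of 'B' x 7 -> '7B'

RLE = 5D7B


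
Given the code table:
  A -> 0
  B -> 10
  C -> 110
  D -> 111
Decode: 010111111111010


Decoding:
0 -> A
10 -> B
111 -> D
111 -> D
111 -> D
0 -> A
10 -> B


Result: ABDDDAB


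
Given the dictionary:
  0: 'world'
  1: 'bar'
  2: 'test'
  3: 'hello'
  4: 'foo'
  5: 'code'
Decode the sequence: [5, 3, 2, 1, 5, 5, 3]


Look up each index in the dictionary:
  5 -> 'code'
  3 -> 'hello'
  2 -> 'test'
  1 -> 'bar'
  5 -> 'code'
  5 -> 'code'
  3 -> 'hello'

Decoded: "code hello test bar code code hello"


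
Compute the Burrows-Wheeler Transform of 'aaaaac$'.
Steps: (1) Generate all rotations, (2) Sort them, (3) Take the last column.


Rotations (sorted):
  0: $aaaaac -> last char: c
  1: aaaaac$ -> last char: $
  2: aaaac$a -> last char: a
  3: aaac$aa -> last char: a
  4: aac$aaa -> last char: a
  5: ac$aaaa -> last char: a
  6: c$aaaaa -> last char: a


BWT = c$aaaaa


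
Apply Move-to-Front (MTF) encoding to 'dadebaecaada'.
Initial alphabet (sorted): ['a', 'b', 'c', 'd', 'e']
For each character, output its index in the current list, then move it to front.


MTF encoding:
'd': index 3 in ['a', 'b', 'c', 'd', 'e'] -> ['d', 'a', 'b', 'c', 'e']
'a': index 1 in ['d', 'a', 'b', 'c', 'e'] -> ['a', 'd', 'b', 'c', 'e']
'd': index 1 in ['a', 'd', 'b', 'c', 'e'] -> ['d', 'a', 'b', 'c', 'e']
'e': index 4 in ['d', 'a', 'b', 'c', 'e'] -> ['e', 'd', 'a', 'b', 'c']
'b': index 3 in ['e', 'd', 'a', 'b', 'c'] -> ['b', 'e', 'd', 'a', 'c']
'a': index 3 in ['b', 'e', 'd', 'a', 'c'] -> ['a', 'b', 'e', 'd', 'c']
'e': index 2 in ['a', 'b', 'e', 'd', 'c'] -> ['e', 'a', 'b', 'd', 'c']
'c': index 4 in ['e', 'a', 'b', 'd', 'c'] -> ['c', 'e', 'a', 'b', 'd']
'a': index 2 in ['c', 'e', 'a', 'b', 'd'] -> ['a', 'c', 'e', 'b', 'd']
'a': index 0 in ['a', 'c', 'e', 'b', 'd'] -> ['a', 'c', 'e', 'b', 'd']
'd': index 4 in ['a', 'c', 'e', 'b', 'd'] -> ['d', 'a', 'c', 'e', 'b']
'a': index 1 in ['d', 'a', 'c', 'e', 'b'] -> ['a', 'd', 'c', 'e', 'b']


Output: [3, 1, 1, 4, 3, 3, 2, 4, 2, 0, 4, 1]


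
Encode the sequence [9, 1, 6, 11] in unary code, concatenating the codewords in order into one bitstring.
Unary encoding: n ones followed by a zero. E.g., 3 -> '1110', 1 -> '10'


Encode each number as n ones followed by a terminating 0:
  9 -> 1111111110 (10 bits)
  1 -> 10 (2 bits)
  6 -> 1111110 (7 bits)
  11 -> 111111111110 (12 bits)
Total length = 10 + 2 + 7 + 12 = 31 bits.

Unary([9, 1, 6, 11]) = 1111111110101111110111111111110 (31 bits)


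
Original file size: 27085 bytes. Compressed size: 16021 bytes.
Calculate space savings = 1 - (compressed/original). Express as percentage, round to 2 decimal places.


ratio = compressed/original = 16021/27085 = 0.591508
savings = 1 - ratio = 1 - 0.591508 = 0.408492
as a percentage: 0.408492 * 100 = 40.85%

Space savings = 1 - 16021/27085 = 40.85%
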